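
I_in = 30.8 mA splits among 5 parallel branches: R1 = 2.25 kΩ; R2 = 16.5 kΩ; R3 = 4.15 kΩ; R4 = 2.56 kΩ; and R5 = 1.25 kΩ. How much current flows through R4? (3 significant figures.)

I ≈ 6.21 mA

Total conductance ΣG = 1/2.25 + 1/16.5 + 1/4.15 + 1/2.56 + 1/1.25 = 1.937 (units of 1/kΩ).
By the current-divider rule, I = I_in · G_k/ΣG = 30.8 × 0.2017 = 6.212 mA.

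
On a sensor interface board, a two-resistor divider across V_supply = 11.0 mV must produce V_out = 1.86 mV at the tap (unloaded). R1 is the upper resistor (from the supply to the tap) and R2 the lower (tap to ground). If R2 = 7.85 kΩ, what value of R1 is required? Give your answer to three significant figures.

R1 ≈ 38.6 kΩ

V_out/V_supply = R2/(R1+R2) = 0.1691.
Rearranging, R1 = R2·(1−k)/k = 7.85 × 4.914 = 38.57 kΩ.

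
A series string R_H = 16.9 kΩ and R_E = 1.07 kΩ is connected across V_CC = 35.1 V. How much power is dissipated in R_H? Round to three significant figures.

ΣR = 17.97 kΩ → I = 35.1/17.97 = 1.953 mA.
P = I²R = 3.815 × 16.9 = 64.48 mW.

P ≈ 64.5 mW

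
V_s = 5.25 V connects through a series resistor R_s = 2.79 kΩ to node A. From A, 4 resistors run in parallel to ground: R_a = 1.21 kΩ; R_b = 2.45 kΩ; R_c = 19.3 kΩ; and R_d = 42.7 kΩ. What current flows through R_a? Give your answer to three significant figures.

I ≈ 0.932 mA

Combine the parallel branches: R_p = (1/1.21 + 1/2.45 + 1/19.3 + 1/42.7)⁻¹ = 0.7635 kΩ.
Node voltage V_A = V_s · R_p/(R_s + R_p) = 5.25 × 0.2148 = 1.128 V.
I(R_a) = V_A / R_a = 1.128/1.21 = 0.9322 mA.
(Check via current divider: I_total = 1.477 mA; share G_k/ΣG = 0.6310 → same result.)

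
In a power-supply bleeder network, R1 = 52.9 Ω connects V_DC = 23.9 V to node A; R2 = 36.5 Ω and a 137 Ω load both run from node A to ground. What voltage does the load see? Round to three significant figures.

V_out ≈ 8.43 V

R2 ‖ R_L = (36.5 × 137)/(36.5 + 137) = 28.82 Ω.
Now apply the divider: V_out = 23.9 × 0.3527 = 8.429 V.
(Unloaded it would be 9.76 V; the load pulls it down.)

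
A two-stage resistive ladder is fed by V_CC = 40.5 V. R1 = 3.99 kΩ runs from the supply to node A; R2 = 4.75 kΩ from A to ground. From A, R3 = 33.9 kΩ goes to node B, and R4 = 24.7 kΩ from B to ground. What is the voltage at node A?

Node A sees R2 in parallel with the series input of stage 2, R3 + R4 = 58.60 kΩ.
R2 ‖ (R3+R4) = 4.394 kΩ.
So V_A = 40.5 × 0.5241 = 21.23 V.

V_A ≈ 21.2 V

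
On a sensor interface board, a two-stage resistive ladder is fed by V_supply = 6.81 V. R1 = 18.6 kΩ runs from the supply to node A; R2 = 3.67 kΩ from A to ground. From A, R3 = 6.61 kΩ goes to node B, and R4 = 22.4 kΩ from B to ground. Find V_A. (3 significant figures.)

V_A ≈ 1.02 V

Looking into the second stage from A: R3 + R4 = 29.01 kΩ appears in parallel with R2.
R2 ‖ (R3+R4) = 3.258 kΩ.
V_A = 6.81 × 3.258/(18.6 + 3.258) = 1.015 V.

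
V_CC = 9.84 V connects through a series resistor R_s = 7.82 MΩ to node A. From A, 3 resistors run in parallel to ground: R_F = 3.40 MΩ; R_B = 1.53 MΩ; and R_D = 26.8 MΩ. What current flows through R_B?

Parallel bank: R_p = 1/(1/3.40 + 1/1.53 + 1/26.8) = 1.015 MΩ.
Node voltage V_A = V_CC · R_p/(R_s + R_p) = 9.84 × 0.1149 = 1.131 V.
Branch current I = V_A/R_B = 1.131/1.53 = 0.7390 µA.

I ≈ 0.739 µA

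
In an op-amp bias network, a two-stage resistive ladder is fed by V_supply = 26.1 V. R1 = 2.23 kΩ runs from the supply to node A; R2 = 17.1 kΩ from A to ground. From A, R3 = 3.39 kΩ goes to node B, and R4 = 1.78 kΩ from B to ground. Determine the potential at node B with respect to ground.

V_B ≈ 5.75 V

The second stage (R3 + R4 = 5.170 kΩ) loads node A in parallel with R2.
Effective lower resistance at A: R2 ‖ 5.170 = 3.970 kΩ.
First divider: V_A = V_supply · 3.970/(2.23 + 3.970) = 16.71 V.
V_B = V_A × 0.3443 = 5.754 V.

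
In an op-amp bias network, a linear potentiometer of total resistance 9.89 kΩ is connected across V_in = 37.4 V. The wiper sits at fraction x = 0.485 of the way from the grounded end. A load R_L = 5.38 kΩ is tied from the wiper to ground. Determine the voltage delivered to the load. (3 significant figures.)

V_out ≈ 12.4 V

Split the track: R_lower = x·R_p = 4.797 kΩ, R_upper = (1−x)·R_p = 5.093 kΩ.
(x·R_p) ‖ R_L = 2.536 kΩ.
V_out = 37.4 × 2.536/(5.093 + 2.536) = 12.43 V.
(Unloaded: V_out = x·V_in = 18.1 V.)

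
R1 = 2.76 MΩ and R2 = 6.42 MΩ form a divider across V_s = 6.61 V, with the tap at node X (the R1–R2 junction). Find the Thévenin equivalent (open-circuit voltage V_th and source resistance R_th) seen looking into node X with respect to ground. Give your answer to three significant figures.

V_th ≈ 4.62 V, R_th ≈ 1.93 MΩ

Open-circuit (no load on X): V_th = V_s · R2/(R1 + R2) = 6.61 × 6.42/(2.760 + 6.42) = 4.623 V.
Zeroing V_s shorts the top of R1 to ground, so R_th = R1 ‖ R2 = 1.930 MΩ.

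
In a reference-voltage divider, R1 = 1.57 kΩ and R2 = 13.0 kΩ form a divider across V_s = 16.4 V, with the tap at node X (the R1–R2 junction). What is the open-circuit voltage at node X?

V_th ≈ 14.6 V

V_th is the unloaded tap voltage: V_s · R2/(R1+R2) = 16.4 × 0.8922 = 14.63 V.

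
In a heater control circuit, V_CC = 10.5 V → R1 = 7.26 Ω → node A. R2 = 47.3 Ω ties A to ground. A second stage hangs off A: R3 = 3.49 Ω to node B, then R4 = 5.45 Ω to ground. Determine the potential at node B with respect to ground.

V_B ≈ 3.26 V

The second stage (R3 + R4 = 8.940 Ω) loads node A in parallel with R2.
Effective lower resistance at A: R2 ‖ 8.940 = 7.519 Ω.
So V_A = 10.5 × 0.5088 = 5.342 V.
Then the unloaded second divider: V_B = V_A × R4/(R3+R4) = 5.342 × 0.6096 = 3.257 V.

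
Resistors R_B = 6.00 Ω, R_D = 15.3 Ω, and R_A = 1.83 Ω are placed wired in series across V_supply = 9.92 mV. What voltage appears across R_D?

V ≈ 6.56 mV

ΣR = 6.00 + 15.3 + 1.83 = 23.13 Ω.
By the voltage-divider rule, V = 9.92 × 15.30/23.13 = 6.562 mV.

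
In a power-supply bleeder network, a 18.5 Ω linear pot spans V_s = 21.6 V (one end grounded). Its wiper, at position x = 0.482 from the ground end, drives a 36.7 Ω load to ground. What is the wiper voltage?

The pot divides into 9.583 Ω above the wiper and 8.917 Ω below.
R_L loads the lower segment: effective lower R = 7.174 Ω.
Then V_out = V_s · 7.174/(9.583 + 7.174) = 9.247 V.
(Unloaded: V_out = x·V_s = 10.4 V.)

V_out ≈ 9.25 V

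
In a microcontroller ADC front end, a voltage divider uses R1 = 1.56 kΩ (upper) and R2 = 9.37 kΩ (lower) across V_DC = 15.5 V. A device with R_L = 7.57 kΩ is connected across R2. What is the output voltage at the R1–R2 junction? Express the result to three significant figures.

The load sits in parallel with R2, giving an effective lower resistance R2' = R2·R_L/(R2+R_L) = 4.187 kΩ.
Now apply the divider: V_out = 15.5 × 0.7286 = 11.29 V.

V_out ≈ 11.3 V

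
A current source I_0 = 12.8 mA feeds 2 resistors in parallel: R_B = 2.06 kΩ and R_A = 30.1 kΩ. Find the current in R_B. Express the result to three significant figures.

I ≈ 12.0 mA

For two parallel branches, I_k = I_0 · (other R)/(sum of R).
So I = 12.8 × 30.1/32.16 = 11.98 mA.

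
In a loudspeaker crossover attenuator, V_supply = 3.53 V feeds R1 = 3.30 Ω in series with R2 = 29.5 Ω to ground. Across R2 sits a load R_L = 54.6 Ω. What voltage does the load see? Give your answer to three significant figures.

The load sits in parallel with R2, giving an effective lower resistance R2' = R2·R_L/(R2+R_L) = 19.15 Ω.
Now apply the divider: V_out = 3.53 × 0.8530 = 3.011 V.

V_out ≈ 3.01 V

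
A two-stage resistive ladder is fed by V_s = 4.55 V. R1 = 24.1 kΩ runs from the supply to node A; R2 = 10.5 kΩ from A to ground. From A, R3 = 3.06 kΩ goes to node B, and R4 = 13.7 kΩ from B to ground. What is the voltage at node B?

Looking into the second stage from A: R3 + R4 = 16.76 kΩ appears in parallel with R2.
Effective lower resistance at A: R2 ‖ 16.76 = 6.456 kΩ.
V_A = 4.55 × 6.456/(24.1 + 6.456) = 0.9613 V.
V_B = V_A × 0.8174 = 0.7858 V.

V_B ≈ 0.786 V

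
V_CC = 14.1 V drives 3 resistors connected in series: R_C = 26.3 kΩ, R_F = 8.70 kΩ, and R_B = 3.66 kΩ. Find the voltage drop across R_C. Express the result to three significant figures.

V ≈ 9.59 V

Total series resistance ΣR = 26.3 + 8.70 + 3.66 = 38.66 kΩ.
V = V_CC · R/ΣR = 14.1 × 0.6803 = 9.592 V.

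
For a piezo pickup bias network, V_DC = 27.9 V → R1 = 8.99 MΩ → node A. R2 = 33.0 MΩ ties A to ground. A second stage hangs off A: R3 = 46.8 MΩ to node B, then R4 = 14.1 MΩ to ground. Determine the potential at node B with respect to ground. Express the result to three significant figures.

Looking into the second stage from A: R3 + R4 = 60.90 MΩ appears in parallel with R2.
Effective lower resistance at A: R2 ‖ 60.90 = 21.40 MΩ.
First divider: V_A = V_DC · 21.40/(8.99 + 21.40) = 19.65 V.
Stage 2 is unloaded, so V_B = V_A · R4/(R3+R4) = 19.65 × 14.1/60.90 = 4.549 V.

V_B ≈ 4.55 V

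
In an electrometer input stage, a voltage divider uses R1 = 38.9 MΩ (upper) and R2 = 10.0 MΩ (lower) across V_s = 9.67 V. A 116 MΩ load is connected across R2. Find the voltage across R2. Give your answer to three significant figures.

The load sits in parallel with R2, giving an effective lower resistance R2' = R2·R_L/(R2+R_L) = 9.206 MΩ.
Then V_out = V_s · R2'/(R1 + R2') = 9.67 × 9.206/48.11 = 1.851 V.
(Unloaded it would be 1.98 V; the load pulls it down.)

V_out ≈ 1.85 V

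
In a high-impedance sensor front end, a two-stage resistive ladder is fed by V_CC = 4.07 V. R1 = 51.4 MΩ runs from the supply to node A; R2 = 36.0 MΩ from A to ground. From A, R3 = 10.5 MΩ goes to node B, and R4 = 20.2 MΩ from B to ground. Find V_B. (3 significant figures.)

Node A sees R2 in parallel with the series input of stage 2, R3 + R4 = 30.70 MΩ.
R2 ‖ (R3+R4) = 16.57 MΩ.
V_A = 4.07 × 16.57/(51.4 + 16.57) = 0.9922 V.
V_B = V_A × 0.6580 = 0.6528 V.

V_B ≈ 0.653 V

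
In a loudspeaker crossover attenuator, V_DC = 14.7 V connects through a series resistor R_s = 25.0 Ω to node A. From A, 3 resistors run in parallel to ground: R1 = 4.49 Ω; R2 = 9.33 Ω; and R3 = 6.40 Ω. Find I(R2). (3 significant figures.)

I ≈ 0.120 A

Equivalent of the parallel group: R_p = 2.057 Ω.
V_A by voltage divider: V_A = 14.7 × 2.057/(25.0 + 2.057) = 1.118 V.
I(R2) = V_A / R2 = 1.118/9.33 = 0.1198 A.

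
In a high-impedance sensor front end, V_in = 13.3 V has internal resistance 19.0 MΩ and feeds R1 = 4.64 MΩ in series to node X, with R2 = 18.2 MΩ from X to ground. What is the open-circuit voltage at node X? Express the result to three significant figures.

V_th ≈ 5.79 V

R1' = 19.0 + 4.64 = 23.64 MΩ (source resistance + R1).
V_th is the unloaded tap voltage: V_in · R2/(R1'+R2) = 13.3 × 0.4350 = 5.785 V.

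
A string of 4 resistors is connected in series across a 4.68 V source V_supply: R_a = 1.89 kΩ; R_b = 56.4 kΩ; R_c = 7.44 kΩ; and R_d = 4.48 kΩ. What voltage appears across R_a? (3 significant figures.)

V ≈ 0.126 V

Total series resistance ΣR = 1.89 + 56.4 + 7.44 + 4.48 = 70.21 kΩ.
Voltage divider: V = V_supply · (1.890 / 70.21) = 4.68 × 0.02692 = 0.1260 V.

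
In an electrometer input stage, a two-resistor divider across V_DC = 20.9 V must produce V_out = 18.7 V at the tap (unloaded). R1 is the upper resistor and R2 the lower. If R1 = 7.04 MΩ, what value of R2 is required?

V_out/V_DC = R2/(R1+R2) = 0.8947.
R2 = R1 · 0.8947/(1 − 0.8947) = 59.84 MΩ.

R2 ≈ 59.8 MΩ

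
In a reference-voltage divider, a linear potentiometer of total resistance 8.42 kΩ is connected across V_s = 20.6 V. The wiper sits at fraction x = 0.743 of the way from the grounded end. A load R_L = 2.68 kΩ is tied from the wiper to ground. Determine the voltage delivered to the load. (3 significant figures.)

Lower segment x·R_p = 6.256 kΩ; upper segment (1−x)·R_p = 2.164 kΩ.
(x·R_p) ‖ R_L = 1.876 kΩ.
Then V_out = V_s · 1.876/(2.164 + 1.876) = 9.567 V.

V_out ≈ 9.57 V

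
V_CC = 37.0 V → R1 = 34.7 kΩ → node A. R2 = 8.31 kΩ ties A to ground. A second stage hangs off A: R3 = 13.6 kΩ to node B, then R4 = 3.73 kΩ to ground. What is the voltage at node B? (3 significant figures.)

The second stage (R3 + R4 = 17.33 kΩ) loads node A in parallel with R2.
Effective lower resistance at A: R2 ‖ 17.33 = 5.617 kΩ.
First divider: V_A = V_CC · 5.617/(34.7 + 5.617) = 5.155 V.
Stage 2 is unloaded, so V_B = V_A · R4/(R3+R4) = 5.155 × 3.73/17.33 = 1.109 V.

V_B ≈ 1.11 V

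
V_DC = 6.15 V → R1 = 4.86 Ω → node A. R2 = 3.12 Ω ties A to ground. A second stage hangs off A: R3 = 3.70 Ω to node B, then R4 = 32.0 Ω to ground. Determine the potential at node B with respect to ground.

V_B ≈ 2.05 V

The second stage (R3 + R4 = 35.70 Ω) loads node A in parallel with R2.
Effective lower resistance at A: R2 ‖ 35.70 = 2.869 Ω.
So V_A = 6.15 × 0.3712 = 2.283 V.
Stage 2 is unloaded, so V_B = V_A · R4/(R3+R4) = 2.283 × 32.0/35.70 = 2.046 V.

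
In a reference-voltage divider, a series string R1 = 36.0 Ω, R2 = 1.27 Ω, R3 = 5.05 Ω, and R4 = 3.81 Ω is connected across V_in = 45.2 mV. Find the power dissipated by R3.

ΣR = 46.13 Ω → I = 45.2/46.13 = 0.9798 mA.
P(R3) = I²·R3 = (0.9798)² × 5.05 = 4.848 µW.

P ≈ 4.85 µW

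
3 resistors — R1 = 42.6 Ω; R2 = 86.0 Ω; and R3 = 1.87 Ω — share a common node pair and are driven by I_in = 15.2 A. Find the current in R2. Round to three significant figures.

I ≈ 0.310 A

Total conductance ΣG = 1/42.6 + 1/86.0 + 1/1.87 = 0.5699 (units of 1/Ω).
R2 takes the fraction G_k/ΣG = 0.01163/0.5699 = 0.02040, so I = 15.2 × 0.02040 = 0.3102 A.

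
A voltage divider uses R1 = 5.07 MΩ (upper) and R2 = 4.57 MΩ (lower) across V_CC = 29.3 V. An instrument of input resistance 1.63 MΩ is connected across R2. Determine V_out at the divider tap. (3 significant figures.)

V_out ≈ 5.61 V

First combine the lower leg with the load: R2 ‖ R_L = 1.201 MΩ.
Voltage divider with the loaded lower leg: V_out = 29.3 × 1.201/(5.07 + 1.201) = 29.3 × 0.1916 = 5.613 V.
(Unloaded it would be 13.9 V; the load pulls it down.)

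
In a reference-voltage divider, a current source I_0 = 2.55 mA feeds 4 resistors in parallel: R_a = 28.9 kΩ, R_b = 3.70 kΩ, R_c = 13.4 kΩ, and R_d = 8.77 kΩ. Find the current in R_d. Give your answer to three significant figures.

I ≈ 0.589 mA

ΣG = 1/28.9 + 1/3.70 + 1/13.4 + 1/8.77 = 0.4935.
Current divider: I(R_d) = I_0 · G_k/ΣG = 2.55 × (0.1140/0.4935) = 2.55 × 0.2310 = 0.5892 mA.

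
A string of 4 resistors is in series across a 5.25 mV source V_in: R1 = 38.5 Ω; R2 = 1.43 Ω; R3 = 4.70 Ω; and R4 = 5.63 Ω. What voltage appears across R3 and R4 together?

V ≈ 1.08 mV

Total series resistance ΣR = 38.5 + 1.43 + 4.70 + 5.63 = 50.26 Ω.
R_{R3..R4} = 4.70 + 5.63 = 10.33 Ω.
By the voltage-divider rule, V = 5.25 × 10.33/50.26 = 1.079 mV.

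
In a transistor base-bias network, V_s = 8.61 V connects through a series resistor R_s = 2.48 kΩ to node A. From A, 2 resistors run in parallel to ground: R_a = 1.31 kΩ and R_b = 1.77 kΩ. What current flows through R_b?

Parallel bank: R_p = 1/(1/1.31 + 1/1.77) = 0.7528 kΩ.
Node voltage V_A = V_s · R_p/(R_s + R_p) = 8.61 × 0.2329 = 2.005 V.
I(R_b) = V_A / R_b = 2.005/1.77 = 1.133 mA.

I ≈ 1.13 mA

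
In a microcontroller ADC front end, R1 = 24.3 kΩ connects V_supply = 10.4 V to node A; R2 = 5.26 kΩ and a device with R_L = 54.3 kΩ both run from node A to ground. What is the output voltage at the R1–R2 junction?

First combine the lower leg with the load: R2 ‖ R_L = 4.795 kΩ.
Then V_out = V_supply · R2'/(R1 + R2') = 10.4 × 4.795/29.10 = 1.714 V.

V_out ≈ 1.71 V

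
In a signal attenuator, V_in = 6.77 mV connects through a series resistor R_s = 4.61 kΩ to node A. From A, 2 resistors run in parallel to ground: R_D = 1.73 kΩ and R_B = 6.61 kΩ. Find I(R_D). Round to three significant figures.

Equivalent of the parallel group: R_p = 1.371 kΩ.
V_A = 6.77 × 1.371/5.981 = 1.552 mV.
Branch current I = V_A/R_D = 1.552/1.73 = 0.8971 µA.
(Equivalently: I_total = 1.132 µA, then current-divider fraction G_k/ΣG = 0.7926.)

I ≈ 0.897 µA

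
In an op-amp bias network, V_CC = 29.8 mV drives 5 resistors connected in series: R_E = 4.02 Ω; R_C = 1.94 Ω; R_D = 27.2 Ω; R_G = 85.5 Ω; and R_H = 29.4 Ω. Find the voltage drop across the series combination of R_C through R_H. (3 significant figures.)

V ≈ 29.0 mV

Series total: ΣR = 4.02 + 1.94 + 27.2 + 85.5 + 29.4 = 148.1 Ω.
R_{R_C..R_H} = 1.94 + 27.2 + 85.5 + 29.4 = 144.0 Ω.
V = V_CC · R/ΣR = 29.8 × 0.9728 = 28.99 mV.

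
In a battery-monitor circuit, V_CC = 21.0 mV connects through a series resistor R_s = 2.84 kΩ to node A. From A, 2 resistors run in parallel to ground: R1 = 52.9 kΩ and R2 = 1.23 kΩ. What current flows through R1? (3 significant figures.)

I ≈ 0.118 µA

Equivalent of the parallel group: R_p = 1.202 kΩ.
V_A by voltage divider: V_A = 21.0 × 1.202/(2.84 + 1.202) = 6.245 mV.
Branch current I = V_A/R1 = 6.245/52.9 = 0.1181 µA.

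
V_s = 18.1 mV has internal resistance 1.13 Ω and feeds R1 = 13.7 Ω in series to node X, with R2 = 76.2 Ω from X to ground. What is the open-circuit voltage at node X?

V_th ≈ 15.2 mV

R1' = 1.13 + 13.7 = 14.83 Ω (source resistance + R1).
With X open, the divider is unloaded: V_th = 18.1 × 76.2/91.03 = 15.15 mV.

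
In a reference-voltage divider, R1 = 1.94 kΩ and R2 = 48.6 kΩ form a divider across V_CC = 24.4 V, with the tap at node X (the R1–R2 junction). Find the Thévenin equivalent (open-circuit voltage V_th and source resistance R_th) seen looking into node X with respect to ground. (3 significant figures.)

With X open, the divider is unloaded: V_th = 24.4 × 48.6/50.54 = 23.46 V.
Looking into X with the source shorted: R_th = R1·R2/(R1+R2) = 1.940 × 48.6/50.54 = 1.866 kΩ.

V_th ≈ 23.5 V, R_th ≈ 1.87 kΩ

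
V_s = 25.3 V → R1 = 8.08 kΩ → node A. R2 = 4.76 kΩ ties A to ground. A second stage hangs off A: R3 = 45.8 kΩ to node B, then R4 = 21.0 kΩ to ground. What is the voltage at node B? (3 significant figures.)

The second stage (R3 + R4 = 66.80 kΩ) loads node A in parallel with R2.
R2 ‖ (R3+R4) = 4.443 kΩ.
So V_A = 25.3 × 0.3548 = 8.977 V.
V_B = V_A × 0.3144 = 2.822 V.

V_B ≈ 2.82 V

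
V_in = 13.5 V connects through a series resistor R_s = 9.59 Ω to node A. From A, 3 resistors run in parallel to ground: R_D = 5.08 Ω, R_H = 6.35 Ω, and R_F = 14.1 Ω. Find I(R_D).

Equivalent of the parallel group: R_p = 2.352 Ω.
V_A = 13.5 × 2.352/11.94 = 2.658 V.
I(R_D) = V_A / R_D = 2.658/5.08 = 0.5233 A.
(Equivalently: I_total = 1.131 A, then current-divider fraction G_k/ΣG = 0.4629.)

I ≈ 0.523 A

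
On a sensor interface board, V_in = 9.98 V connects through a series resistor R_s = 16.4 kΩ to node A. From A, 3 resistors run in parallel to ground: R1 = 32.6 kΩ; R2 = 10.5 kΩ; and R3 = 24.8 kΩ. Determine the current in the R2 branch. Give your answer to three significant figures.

I ≈ 0.255 mA

Equivalent of the parallel group: R_p = 6.016 kΩ.
V_A by voltage divider: V_A = 9.98 × 6.016/(16.4 + 6.016) = 2.678 V.
Branch current I = V_A/R2 = 2.678/10.5 = 0.2551 mA.
(Check via current divider: I_total = 0.4452 mA; share G_k/ΣG = 0.5729 → same result.)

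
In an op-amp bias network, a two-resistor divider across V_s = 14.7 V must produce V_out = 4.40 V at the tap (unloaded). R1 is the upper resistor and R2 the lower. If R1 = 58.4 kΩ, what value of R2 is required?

R2 ≈ 24.9 kΩ

V_out/V_s = R2/(R1+R2) = 0.2993.
R2 = R1 · 0.2993/(1 − 0.2993) = 24.95 kΩ.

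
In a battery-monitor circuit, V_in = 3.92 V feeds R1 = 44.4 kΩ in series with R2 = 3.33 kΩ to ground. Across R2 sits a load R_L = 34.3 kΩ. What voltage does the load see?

V_out ≈ 0.251 V

The load sits in parallel with R2, giving an effective lower resistance R2' = R2·R_L/(R2+R_L) = 3.035 kΩ.
Then V_out = V_in · R2'/(R1 + R2') = 3.92 × 3.035/47.44 = 0.2508 V.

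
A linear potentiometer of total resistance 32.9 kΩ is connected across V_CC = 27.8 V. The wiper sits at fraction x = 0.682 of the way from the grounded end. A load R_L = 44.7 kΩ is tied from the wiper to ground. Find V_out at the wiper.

V_out ≈ 16.3 V

Split the track: R_lower = x·R_p = 22.44 kΩ, R_upper = (1−x)·R_p = 10.46 kΩ.
(x·R_p) ‖ R_L = 14.94 kΩ.
V_out = 27.8 × 14.94/(10.46 + 14.94) = 16.35 V.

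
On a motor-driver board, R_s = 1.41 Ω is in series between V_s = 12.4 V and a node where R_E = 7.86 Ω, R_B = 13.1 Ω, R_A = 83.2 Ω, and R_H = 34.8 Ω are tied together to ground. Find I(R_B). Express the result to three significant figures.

Equivalent of the parallel group: R_p = 4.093 Ω.
Node voltage V_A = V_s · R_p/(R_s + R_p) = 12.4 × 0.7438 = 9.223 V.
Branch current I = V_A/R_B = 9.223/13.1 = 0.7040 A.
(Equivalently: I_total = 2.253 A, then current-divider fraction G_k/ΣG = 0.3124.)

I ≈ 0.704 A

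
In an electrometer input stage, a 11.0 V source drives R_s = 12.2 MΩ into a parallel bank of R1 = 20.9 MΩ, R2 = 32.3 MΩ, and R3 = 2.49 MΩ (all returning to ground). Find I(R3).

Equivalent of the parallel group: R_p = 2.082 MΩ.
Node voltage V_A = V_supply · R_p/(R_s + R_p) = 11.0 × 0.1458 = 1.603 V.
I(R3) = V_A / R3 = 1.603/2.49 = 0.6439 µA.
(Check via current divider: I_total = 0.7702 µA; share G_k/ΣG = 0.8360 → same result.)

I ≈ 0.644 µA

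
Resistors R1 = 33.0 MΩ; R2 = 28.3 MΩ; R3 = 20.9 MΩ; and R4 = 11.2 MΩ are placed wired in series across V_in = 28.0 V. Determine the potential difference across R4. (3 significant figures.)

V ≈ 3.36 V

Total series resistance ΣR = 33.0 + 28.3 + 20.9 + 11.2 = 93.40 MΩ.
By the voltage-divider rule, V = 28.0 × 11.20/93.40 = 3.358 V.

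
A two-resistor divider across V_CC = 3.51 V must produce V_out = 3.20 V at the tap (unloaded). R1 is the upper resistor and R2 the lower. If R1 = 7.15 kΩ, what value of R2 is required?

Required fraction k = V_out/V_CC = 0.9117.
R2 = R1 · 0.9117/(1 − 0.9117) = 73.81 kΩ.

R2 ≈ 73.8 kΩ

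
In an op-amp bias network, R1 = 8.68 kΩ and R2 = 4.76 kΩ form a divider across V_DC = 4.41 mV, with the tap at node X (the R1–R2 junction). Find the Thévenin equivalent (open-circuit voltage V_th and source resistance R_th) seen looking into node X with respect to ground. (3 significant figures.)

Open-circuit (no load on X): V_th = V_DC · R2/(R1 + R2) = 4.41 × 4.76/(8.680 + 4.76) = 1.562 mV.
Looking into X with the source shorted: R_th = R1·R2/(R1+R2) = 8.680 × 4.76/13.44 = 3.074 kΩ.

V_th ≈ 1.56 mV, R_th ≈ 3.07 kΩ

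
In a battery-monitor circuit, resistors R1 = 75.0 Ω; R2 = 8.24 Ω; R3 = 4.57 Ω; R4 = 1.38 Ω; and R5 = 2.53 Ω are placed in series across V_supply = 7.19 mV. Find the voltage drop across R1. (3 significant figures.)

ΣR = 75.0 + 8.24 + 4.57 + 1.38 + 2.53 = 91.72 Ω.
V = V_supply · R/ΣR = 7.19 × 0.8177 = 5.879 mV.

V ≈ 5.88 mV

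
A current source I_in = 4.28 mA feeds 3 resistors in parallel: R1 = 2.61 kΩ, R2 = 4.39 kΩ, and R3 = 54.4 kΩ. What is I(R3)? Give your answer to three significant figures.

I ≈ 0.125 mA

Total conductance ΣG = 1/2.61 + 1/4.39 + 1/54.4 = 0.6293 (units of 1/kΩ).
Current divider: I(R3) = I_in · G_k/ΣG = 4.28 × (0.01838/0.6293) = 4.28 × 0.02921 = 0.1250 mA.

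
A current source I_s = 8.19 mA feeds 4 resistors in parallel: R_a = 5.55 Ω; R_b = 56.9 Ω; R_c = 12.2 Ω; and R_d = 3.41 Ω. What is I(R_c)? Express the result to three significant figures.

Conductances: ΣG = 1/5.55 + 1/56.9 + 1/12.2 + 1/3.41 = 0.5730 (1/Ω).
R_c takes the fraction G_k/ΣG = 0.08197/0.5730 = 0.1431, so I = 8.19 × 0.1431 = 1.172 mA.

I ≈ 1.17 mA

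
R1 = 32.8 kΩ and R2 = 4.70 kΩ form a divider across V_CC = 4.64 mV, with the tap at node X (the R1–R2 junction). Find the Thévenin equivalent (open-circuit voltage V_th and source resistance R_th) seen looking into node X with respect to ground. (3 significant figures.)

V_th ≈ 0.582 mV, R_th ≈ 4.11 kΩ

With X open, the divider is unloaded: V_th = 4.64 × 4.70/37.50 = 0.5815 mV.
Looking into X with the source shorted: R_th = R1·R2/(R1+R2) = 32.80 × 4.70/37.50 = 4.111 kΩ.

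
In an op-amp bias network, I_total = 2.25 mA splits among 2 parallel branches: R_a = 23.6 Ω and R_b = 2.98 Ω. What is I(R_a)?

For two parallel branches, I_k = I_total · (other R)/(sum of R).
I(R_a) = 2.25 × 2.98/(23.6 + 2.98) = 2.25 × 0.1121 = 0.2523 mA.

I ≈ 0.252 mA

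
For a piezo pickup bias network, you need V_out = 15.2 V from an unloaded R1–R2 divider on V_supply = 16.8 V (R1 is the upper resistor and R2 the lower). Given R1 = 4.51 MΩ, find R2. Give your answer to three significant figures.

V_out/V_supply = R2/(R1+R2) = 0.9048.
So R2 = R1 · V_out/(V_supply − V_out) = 4.51 × 15.2/(16.8 − 15.2) = 4.51 × 9.500 = 42.84 MΩ.

R2 ≈ 42.8 MΩ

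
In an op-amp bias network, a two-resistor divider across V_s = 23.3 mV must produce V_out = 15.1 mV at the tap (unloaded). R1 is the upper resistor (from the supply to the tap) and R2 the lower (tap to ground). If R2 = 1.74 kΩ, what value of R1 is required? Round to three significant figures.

R1 ≈ 0.945 kΩ

Required fraction k = V_out/V_s = 0.6481.
So R1 = R2 · (V_s/V_out − 1) = 1.74 × (23.3/15.1 − 1) = 1.74 × 0.5430 = 0.9449 kΩ.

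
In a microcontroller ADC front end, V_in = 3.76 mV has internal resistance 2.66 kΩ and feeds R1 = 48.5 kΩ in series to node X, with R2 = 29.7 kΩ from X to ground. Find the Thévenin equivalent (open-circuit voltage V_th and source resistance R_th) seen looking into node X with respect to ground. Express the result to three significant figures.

R1' = 2.66 + 48.5 = 51.16 kΩ (source resistance + R1).
V_th is the unloaded tap voltage: V_in · R2/(R1'+R2) = 3.76 × 0.3673 = 1.381 mV.
Looking into X with the source shorted: R_th = R1'·R2/(R1'+R2) = 51.16 × 29.7/80.86 = 18.79 kΩ.

V_th ≈ 1.38 mV, R_th ≈ 18.8 kΩ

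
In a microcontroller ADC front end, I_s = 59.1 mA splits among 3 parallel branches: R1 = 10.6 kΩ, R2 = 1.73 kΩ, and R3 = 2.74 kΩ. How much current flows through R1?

I ≈ 5.37 mA

Conductances: ΣG = 1/10.6 + 1/1.73 + 1/2.74 = 1.037 (1/kΩ).
Current divider: I(R1) = I_s · G_k/ΣG = 59.1 × (0.09434/1.037) = 59.1 × 0.09094 = 5.375 mA.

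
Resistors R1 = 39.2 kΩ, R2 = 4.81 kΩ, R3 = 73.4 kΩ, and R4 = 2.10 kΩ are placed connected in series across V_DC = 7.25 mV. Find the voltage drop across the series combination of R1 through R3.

Series total: ΣR = 39.2 + 4.81 + 73.4 + 2.10 = 119.5 kΩ.
R_{R1..R3} = 39.2 + 4.81 + 73.4 = 117.4 kΩ.
V = V_DC · R/ΣR = 7.25 × 0.9824 = 7.123 mV.

V ≈ 7.12 mV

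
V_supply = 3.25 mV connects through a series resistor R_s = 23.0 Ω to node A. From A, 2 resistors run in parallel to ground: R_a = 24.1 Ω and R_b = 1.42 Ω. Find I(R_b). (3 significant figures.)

Equivalent of the parallel group: R_p = 1.341 Ω.
Node voltage V_A = V_supply · R_p/(R_s + R_p) = 3.25 × 0.05509 = 0.1790 mV.
I(R_b) = V_A / R_b = 0.1790/1.42 = 0.1261 mA.

I ≈ 0.126 mA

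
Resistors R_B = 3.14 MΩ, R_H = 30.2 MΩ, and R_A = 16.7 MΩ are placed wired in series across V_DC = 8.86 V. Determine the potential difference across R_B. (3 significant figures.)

V ≈ 0.556 V

Series total: ΣR = 3.14 + 30.2 + 16.7 = 50.04 MΩ.
V = V_DC · R/ΣR = 8.86 × 0.06275 = 0.5560 V.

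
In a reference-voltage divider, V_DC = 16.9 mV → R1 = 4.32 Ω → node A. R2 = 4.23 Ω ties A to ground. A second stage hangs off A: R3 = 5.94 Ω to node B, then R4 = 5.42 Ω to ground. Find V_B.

Node A sees R2 in parallel with the series input of stage 2, R3 + R4 = 11.36 Ω.
R2 ‖ (R3+R4) = 3.082 Ω.
First divider: V_A = V_DC · 3.082/(4.32 + 3.082) = 7.037 mV.
V_B = V_A × 0.4771 = 3.357 mV.

V_B ≈ 3.36 mV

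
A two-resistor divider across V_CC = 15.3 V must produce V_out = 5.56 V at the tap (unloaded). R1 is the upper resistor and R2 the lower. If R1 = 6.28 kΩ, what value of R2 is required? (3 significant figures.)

The divider ratio is R2/(R1+R2) = 5.56/15.3 = 0.3634.
Rearranging, R2 = R1·k/(1−k) = 6.28 × 0.5708 = 3.585 kΩ.

R2 ≈ 3.58 kΩ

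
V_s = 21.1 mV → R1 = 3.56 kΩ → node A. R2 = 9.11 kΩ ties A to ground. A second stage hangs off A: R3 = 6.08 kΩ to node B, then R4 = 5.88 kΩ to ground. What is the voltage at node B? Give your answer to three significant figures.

Node A sees R2 in parallel with the series input of stage 2, R3 + R4 = 11.96 kΩ.
Effective lower resistance at A: R2 ‖ 11.96 = 5.171 kΩ.
V_A = 21.1 × 5.171/(3.56 + 5.171) = 12.50 mV.
Then the unloaded second divider: V_B = V_A × R4/(R3+R4) = 12.50 × 0.4916 = 6.144 mV.

V_B ≈ 6.14 mV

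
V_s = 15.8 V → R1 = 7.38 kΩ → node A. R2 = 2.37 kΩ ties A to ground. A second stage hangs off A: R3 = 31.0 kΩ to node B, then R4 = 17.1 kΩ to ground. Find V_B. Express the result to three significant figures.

Looking into the second stage from A: R3 + R4 = 48.10 kΩ appears in parallel with R2.
R2 ‖ (R3+R4) = 2.259 kΩ.
V_A = 15.8 × 2.259/(7.38 + 2.259) = 3.703 V.
Stage 2 is unloaded, so V_B = V_A · R4/(R3+R4) = 3.703 × 17.1/48.10 = 1.316 V.

V_B ≈ 1.32 V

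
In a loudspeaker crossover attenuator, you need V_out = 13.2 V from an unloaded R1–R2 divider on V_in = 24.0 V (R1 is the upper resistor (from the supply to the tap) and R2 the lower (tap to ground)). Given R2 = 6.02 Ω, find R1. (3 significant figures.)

R1 ≈ 4.93 Ω

Required fraction k = V_out/V_in = 0.5500.
R1 = R2·(1/k − 1) = 6.02 × 0.8182 = 4.925 Ω.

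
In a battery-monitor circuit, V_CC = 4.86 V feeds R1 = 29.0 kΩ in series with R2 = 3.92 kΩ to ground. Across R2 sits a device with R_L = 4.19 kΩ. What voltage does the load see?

V_out ≈ 0.317 V

The load sits in parallel with R2, giving an effective lower resistance R2' = R2·R_L/(R2+R_L) = 2.025 kΩ.
Voltage divider with the loaded lower leg: V_out = 4.86 × 2.025/(29.0 + 2.025) = 4.86 × 0.06528 = 0.3172 V.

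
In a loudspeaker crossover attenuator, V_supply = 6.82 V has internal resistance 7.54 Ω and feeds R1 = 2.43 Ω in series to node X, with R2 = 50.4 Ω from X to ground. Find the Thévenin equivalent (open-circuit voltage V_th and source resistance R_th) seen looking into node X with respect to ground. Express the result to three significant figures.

R1' = 7.54 + 2.43 = 9.970 Ω (source resistance + R1).
Open-circuit (no load on X): V_th = V_supply · R2/(R1' + R2) = 6.82 × 50.4/(9.970 + 50.4) = 5.694 V.
Zeroing V_supply shorts the top of R1' to ground, so R_th = R1' ‖ R2 = 8.323 Ω.

V_th ≈ 5.69 V, R_th ≈ 8.32 Ω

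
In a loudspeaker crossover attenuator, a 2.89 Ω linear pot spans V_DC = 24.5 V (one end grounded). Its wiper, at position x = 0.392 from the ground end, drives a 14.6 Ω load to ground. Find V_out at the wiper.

V_out ≈ 9.17 V

Split the track: R_lower = x·R_p = 1.133 Ω, R_upper = (1−x)·R_p = 1.757 Ω.
Lower segment in parallel with the load: 1.133 ‖ 14.6 = 1.051 Ω.
Loaded-divider output: V_out = 24.5 × 0.3743 = 9.171 V.
(Unloaded: V_out = x·V_DC = 9.60 V.)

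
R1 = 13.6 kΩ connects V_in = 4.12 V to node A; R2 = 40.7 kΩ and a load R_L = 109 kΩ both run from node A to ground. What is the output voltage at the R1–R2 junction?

R2 ‖ R_L = (40.7 × 109)/(40.7 + 109) = 29.63 kΩ.
Now apply the divider: V_out = 4.12 × 0.6854 = 2.824 V.

V_out ≈ 2.82 V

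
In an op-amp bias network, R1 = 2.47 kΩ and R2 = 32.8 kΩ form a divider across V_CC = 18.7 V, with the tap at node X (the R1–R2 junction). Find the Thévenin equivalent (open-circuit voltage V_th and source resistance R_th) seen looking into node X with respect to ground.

Open-circuit (no load on X): V_th = V_CC · R2/(R1 + R2) = 18.7 × 32.8/(2.470 + 32.8) = 17.39 V.
Looking into X with the source shorted: R_th = R1·R2/(R1+R2) = 2.470 × 32.8/35.27 = 2.297 kΩ.

V_th ≈ 17.4 V, R_th ≈ 2.30 kΩ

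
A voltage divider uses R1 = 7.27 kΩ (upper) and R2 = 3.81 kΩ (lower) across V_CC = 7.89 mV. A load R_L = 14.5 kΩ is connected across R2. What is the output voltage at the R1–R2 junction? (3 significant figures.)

V_out ≈ 2.31 mV

First combine the lower leg with the load: R2 ‖ R_L = 3.017 kΩ.
Voltage divider with the loaded lower leg: V_out = 7.89 × 3.017/(7.27 + 3.017) = 7.89 × 0.2933 = 2.314 mV.
(Unloaded it would be 2.71 mV; the load pulls it down.)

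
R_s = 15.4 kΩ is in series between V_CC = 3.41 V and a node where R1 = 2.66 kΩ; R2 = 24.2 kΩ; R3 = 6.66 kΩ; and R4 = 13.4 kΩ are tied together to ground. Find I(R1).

I ≈ 0.118 mA

Parallel bank: R_p = 1/(1/2.66 + 1/24.2 + 1/6.66 + 1/13.4) = 1.558 kΩ.
Node voltage V_A = V_CC · R_p/(R_s + R_p) = 3.41 × 0.09185 = 0.3132 V.
I(R1) = V_A / R1 = 0.3132/2.66 = 0.1177 mA.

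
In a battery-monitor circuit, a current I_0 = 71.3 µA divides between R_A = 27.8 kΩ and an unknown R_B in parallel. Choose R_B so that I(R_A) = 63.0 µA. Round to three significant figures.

R_B ≈ 211 kΩ

Two-branch current divider: I_A = I_0 · R_B/(R_A + R_B).
With f = 0.8836, R_B = R_A · f/(1−f) = 27.8 × 7.590 = 211.0 kΩ.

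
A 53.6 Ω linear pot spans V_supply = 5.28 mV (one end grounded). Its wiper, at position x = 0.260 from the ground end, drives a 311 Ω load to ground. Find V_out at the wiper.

V_out ≈ 1.33 mV

Split the track: R_lower = x·R_p = 13.94 Ω, R_upper = (1−x)·R_p = 39.66 Ω.
Lower segment in parallel with the load: 13.94 ‖ 311 = 13.34 Ω.
Then V_out = V_supply · 13.34/(39.66 + 13.34) = 1.329 mV.
(Unloaded: V_out = x·V_supply = 1.37 mV.)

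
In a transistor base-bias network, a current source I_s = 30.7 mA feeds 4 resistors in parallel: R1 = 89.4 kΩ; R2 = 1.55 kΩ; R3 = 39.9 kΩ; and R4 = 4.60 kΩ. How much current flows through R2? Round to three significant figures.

I ≈ 22.0 mA

Conductances: ΣG = 1/89.4 + 1/1.55 + 1/39.9 + 1/4.60 = 0.8988 (1/kΩ).
By the current-divider rule, I = I_s · G_k/ΣG = 30.7 × 0.7178 = 22.04 mA.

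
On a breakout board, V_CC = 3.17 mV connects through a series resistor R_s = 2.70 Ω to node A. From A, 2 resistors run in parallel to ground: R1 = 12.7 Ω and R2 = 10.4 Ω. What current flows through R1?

I ≈ 0.170 mA

Equivalent of the parallel group: R_p = 5.718 Ω.
V_A = 3.17 × 5.718/8.418 = 2.153 mV.
I(R1) = V_A / R1 = 2.153/12.7 = 0.1695 mA.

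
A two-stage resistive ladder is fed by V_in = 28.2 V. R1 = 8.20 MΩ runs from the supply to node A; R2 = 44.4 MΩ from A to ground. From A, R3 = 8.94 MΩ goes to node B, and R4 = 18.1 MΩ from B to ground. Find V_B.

V_B ≈ 12.7 V

Looking into the second stage from A: R3 + R4 = 27.04 MΩ appears in parallel with R2.
Effective lower resistance at A: R2 ‖ 27.04 = 16.81 MΩ.
V_A = 28.2 × 16.81/(8.20 + 16.81) = 18.95 V.
V_B = V_A × 0.6694 = 12.69 V.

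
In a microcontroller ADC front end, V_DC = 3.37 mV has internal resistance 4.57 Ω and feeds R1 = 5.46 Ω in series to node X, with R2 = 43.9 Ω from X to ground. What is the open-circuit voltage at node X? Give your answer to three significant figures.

R1' = 4.57 + 5.46 = 10.03 Ω (source resistance + R1).
V_th is the unloaded tap voltage: V_DC · R2/(R1'+R2) = 3.37 × 0.8140 = 2.743 mV.

V_th ≈ 2.74 mV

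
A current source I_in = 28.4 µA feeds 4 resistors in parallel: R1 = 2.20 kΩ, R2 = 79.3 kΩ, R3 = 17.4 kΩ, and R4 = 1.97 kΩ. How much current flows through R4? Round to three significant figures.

Total conductance ΣG = 1/2.20 + 1/79.3 + 1/17.4 + 1/1.97 = 1.032 (units of 1/kΩ).
By the current-divider rule, I = I_in · G_k/ΣG = 28.4 × 0.4918 = 13.97 µA.

I ≈ 14.0 µA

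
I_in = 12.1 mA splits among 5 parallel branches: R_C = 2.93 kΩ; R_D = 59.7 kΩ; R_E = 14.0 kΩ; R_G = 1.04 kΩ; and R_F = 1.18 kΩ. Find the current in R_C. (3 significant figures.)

I ≈ 1.84 mA

Conductances: ΣG = 1/2.93 + 1/59.7 + 1/14.0 + 1/1.04 + 1/1.18 = 2.238 (1/kΩ).
R_C takes the fraction G_k/ΣG = 0.3413/2.238 = 0.1525, so I = 12.1 × 0.1525 = 1.845 mA.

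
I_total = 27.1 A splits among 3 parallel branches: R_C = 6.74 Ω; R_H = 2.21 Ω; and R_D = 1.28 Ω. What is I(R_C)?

ΣG = 1/6.74 + 1/2.21 + 1/1.28 = 1.382.
By the current-divider rule, I = I_total · G_k/ΣG = 27.1 × 0.1073 = 2.909 A.

I ≈ 2.91 A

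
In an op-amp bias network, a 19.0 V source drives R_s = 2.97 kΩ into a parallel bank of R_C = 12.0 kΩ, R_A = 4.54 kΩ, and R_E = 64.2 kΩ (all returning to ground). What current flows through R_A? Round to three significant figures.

I ≈ 2.15 mA

Parallel bank: R_p = 1/(1/12.0 + 1/4.54 + 1/64.2) = 3.133 kΩ.
V_A = 19.0 × 3.133/6.103 = 9.754 V.
Branch current I = V_A/R_A = 9.754/4.54 = 2.148 mA.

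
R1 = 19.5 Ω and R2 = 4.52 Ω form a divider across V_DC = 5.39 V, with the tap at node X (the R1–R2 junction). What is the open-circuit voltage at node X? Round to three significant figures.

V_th is the unloaded tap voltage: V_DC · R2/(R1+R2) = 5.39 × 0.1882 = 1.014 V.

V_th ≈ 1.01 V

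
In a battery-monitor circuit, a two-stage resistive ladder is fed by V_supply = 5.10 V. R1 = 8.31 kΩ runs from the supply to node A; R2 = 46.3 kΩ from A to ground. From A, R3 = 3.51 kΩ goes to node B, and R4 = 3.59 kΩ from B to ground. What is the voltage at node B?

The second stage (R3 + R4 = 7.100 kΩ) loads node A in parallel with R2.
R2 ‖ (R3+R4) = 6.156 kΩ.
First divider: V_A = V_supply · 6.156/(8.31 + 6.156) = 2.170 V.
Then the unloaded second divider: V_B = V_A × R4/(R3+R4) = 2.170 × 0.5056 = 1.097 V.

V_B ≈ 1.10 V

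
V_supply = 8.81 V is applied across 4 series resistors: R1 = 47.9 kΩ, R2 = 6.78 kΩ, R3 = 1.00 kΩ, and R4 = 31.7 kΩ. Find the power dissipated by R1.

ΣR = 87.38 kΩ → I = 8.81/87.38 = 0.1008 mA.
P = I²R = 0.01017 × 47.9 = 0.4869 mW.

P ≈ 0.487 mW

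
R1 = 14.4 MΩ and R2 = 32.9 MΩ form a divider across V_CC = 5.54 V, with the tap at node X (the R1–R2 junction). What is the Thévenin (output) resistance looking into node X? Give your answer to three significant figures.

Zeroing V_CC shorts the top of R1 to ground, so R_th = R1 ‖ R2 = 10.02 MΩ.

R_th ≈ 10.0 MΩ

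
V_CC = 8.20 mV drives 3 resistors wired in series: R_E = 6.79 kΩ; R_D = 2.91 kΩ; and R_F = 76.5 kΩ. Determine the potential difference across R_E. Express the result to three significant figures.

V ≈ 0.646 mV

Series total: ΣR = 6.79 + 2.91 + 76.5 = 86.20 kΩ.
V = V_CC · R/ΣR = 8.20 × 0.07877 = 0.6459 mV.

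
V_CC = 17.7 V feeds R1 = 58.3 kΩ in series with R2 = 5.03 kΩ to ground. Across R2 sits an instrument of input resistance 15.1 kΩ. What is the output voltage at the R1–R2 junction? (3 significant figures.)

First combine the lower leg with the load: R2 ‖ R_L = 3.773 kΩ.
Voltage divider with the loaded lower leg: V_out = 17.7 × 3.773/(58.3 + 3.773) = 17.7 × 0.06079 = 1.076 V.

V_out ≈ 1.08 V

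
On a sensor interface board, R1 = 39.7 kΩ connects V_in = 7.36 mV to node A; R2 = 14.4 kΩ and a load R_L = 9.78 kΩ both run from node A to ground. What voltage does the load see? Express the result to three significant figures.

V_out ≈ 0.942 mV

R2 ‖ R_L = (14.4 × 9.78)/(14.4 + 9.78) = 5.824 kΩ.
Voltage divider with the loaded lower leg: V_out = 7.36 × 5.824/(39.7 + 5.824) = 7.36 × 0.1279 = 0.9416 mV.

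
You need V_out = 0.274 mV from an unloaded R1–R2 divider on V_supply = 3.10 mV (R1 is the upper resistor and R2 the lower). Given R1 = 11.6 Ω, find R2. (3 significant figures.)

R2 ≈ 1.12 Ω

V_out/V_supply = R2/(R1+R2) = 0.08839.
So R2 = R1 · V_out/(V_supply − V_out) = 11.6 × 0.274/(3.10 − 0.274) = 11.6 × 0.09696 = 1.125 Ω.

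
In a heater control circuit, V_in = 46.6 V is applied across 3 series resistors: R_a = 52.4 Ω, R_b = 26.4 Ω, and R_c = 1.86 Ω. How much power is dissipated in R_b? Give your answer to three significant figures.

ΣR = 80.66 Ω → I = 46.6/80.66 = 0.5777 A.
V(R_b) = I·R = 15.25 V; P = V·I = 15.25 × 0.5777 = 8.812 W.

P ≈ 8.81 W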